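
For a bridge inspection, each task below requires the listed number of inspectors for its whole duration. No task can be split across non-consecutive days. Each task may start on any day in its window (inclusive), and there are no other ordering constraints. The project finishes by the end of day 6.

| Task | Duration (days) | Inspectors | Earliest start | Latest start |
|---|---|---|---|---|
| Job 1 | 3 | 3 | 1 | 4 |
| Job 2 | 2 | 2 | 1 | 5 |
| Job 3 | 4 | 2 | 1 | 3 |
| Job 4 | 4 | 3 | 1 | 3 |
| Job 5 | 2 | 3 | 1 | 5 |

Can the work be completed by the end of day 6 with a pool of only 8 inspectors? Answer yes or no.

Schedule Job 1@1, Job 2@1, Job 3@1, Job 4@3, Job 5@4: d1:7  d2:7  d3:8  d4:8  d5:6  d6:3 — peak 8 ≤ 8.

yes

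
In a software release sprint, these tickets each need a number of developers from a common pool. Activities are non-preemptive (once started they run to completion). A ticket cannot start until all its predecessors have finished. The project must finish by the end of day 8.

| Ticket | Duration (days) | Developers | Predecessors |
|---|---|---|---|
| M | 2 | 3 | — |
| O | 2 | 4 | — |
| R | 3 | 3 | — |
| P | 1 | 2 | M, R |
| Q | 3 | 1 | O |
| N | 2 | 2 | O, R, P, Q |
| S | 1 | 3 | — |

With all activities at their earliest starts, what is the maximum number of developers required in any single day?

Early-start schedule: M@1, O@1, R@1, P@4, Q@3, N@6, S@1.
Load per day: day 1: 13, day 2: 10, day 3: 4, day 4: 3, day 5: 1, day 6: 2, day 7: 2, day 8: 0.
Peak is 13.

13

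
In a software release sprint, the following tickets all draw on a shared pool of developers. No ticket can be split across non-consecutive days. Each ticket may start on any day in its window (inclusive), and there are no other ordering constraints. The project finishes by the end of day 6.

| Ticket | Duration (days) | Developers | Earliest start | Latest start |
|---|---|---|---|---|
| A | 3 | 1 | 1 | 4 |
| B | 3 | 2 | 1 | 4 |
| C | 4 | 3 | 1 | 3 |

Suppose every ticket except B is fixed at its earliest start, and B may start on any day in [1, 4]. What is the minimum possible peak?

B@1: d1:6  d2:6  d3:6  d4:3  d5:0  d6:0 → peak 6
B@2: d1:4  d2:6  d3:6  d4:5  d5:0  d6:0 → peak 6
B@3: d1:4  d2:4  d3:6  d4:5  d5:2  d6:0 → peak 6
B@4: d1:4  d2:4  d3:4  d4:5  d5:2  d6:2 → peak 5
Best is B@4, peak 5.

5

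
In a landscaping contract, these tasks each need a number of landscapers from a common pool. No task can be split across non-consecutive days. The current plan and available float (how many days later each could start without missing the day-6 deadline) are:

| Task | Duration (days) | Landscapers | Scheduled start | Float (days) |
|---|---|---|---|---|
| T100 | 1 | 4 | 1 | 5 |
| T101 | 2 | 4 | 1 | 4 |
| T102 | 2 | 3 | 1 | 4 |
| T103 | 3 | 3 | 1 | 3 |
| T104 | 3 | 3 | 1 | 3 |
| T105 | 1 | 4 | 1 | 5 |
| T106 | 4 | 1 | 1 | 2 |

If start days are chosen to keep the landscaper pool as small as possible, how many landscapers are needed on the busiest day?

8

Early-start (T100@1, T101@1, T102@1, T103@1, T104@1, T105@1, T106@1) gives peak 22: d1:22  d2:14  d3:7  d4:1  d5:0  d6:0.
Shift T102→2, T103→3, T104→4, T105→6, T106→2.
Schedule T100@1, T101@1, T102@2, T103@3, T104@4, T105@6, T106@2: d1:8  d2:8  d3:7  d4:7  d5:7  d6:7 — peak 8.
Total landscaper-days = 44 over 6 days ⇒ peak ≥ ⌈44/6⌉ = 8, so 8 is optimal.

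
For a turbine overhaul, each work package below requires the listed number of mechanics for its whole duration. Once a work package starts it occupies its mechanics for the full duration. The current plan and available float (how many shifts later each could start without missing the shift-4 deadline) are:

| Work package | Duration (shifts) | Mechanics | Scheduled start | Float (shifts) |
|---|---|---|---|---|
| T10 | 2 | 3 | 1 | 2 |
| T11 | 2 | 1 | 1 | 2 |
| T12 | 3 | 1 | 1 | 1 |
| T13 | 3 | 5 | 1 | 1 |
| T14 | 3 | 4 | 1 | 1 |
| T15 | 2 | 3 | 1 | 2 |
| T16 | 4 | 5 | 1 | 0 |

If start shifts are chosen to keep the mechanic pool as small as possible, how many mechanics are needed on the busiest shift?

Early-start (T10@1, T11@1, T12@1, T13@1, T14@1, T15@1, T16@1) gives peak 22: s1:22  s2:22  s3:15  s4:5.
Shift T15→3.
Schedule T10@1, T11@1, T12@1, T13@1, T14@1, T15@3, T16@1: s1:19  s2:19  s3:18  s4:8 — peak 19.

19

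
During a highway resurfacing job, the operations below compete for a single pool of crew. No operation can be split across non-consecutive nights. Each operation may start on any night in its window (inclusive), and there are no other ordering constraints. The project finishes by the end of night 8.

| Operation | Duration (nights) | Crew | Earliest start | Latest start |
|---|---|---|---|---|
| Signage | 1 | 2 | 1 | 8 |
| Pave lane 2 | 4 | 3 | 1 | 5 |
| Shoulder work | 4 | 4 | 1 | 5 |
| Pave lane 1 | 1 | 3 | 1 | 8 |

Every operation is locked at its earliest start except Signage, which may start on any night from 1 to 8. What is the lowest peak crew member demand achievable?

10

Signage@1: n1:12  n2:7  n3:7  n4:7  n5:0  n6:0  n7:0  n8:0 → peak 12
Signage@2: n1:10  n2:9  n3:7  n4:7  n5:0  n6:0  n7:0  n8:0 → peak 10
Signage@3: n1:10  n2:7  n3:9  n4:7  n5:0  n6:0  n7:0  n8:0 → peak 10
Signage@4: n1:10  n2:7  n3:7  n4:9  n5:0  n6:0  n7:0  n8:0 → peak 10
Signage@5: n1:10  n2:7  n3:7  n4:7  n5:2  n6:0  n7:0  n8:0 → peak 10
Signage@6: n1:10  n2:7  n3:7  n4:7  n5:0  n6:2  n7:0  n8:0 → peak 10
Signage@7: n1:10  n2:7  n3:7  n4:7  n5:0  n6:0  n7:2  n8:0 → peak 10
Signage@8: n1:10  n2:7  n3:7  n4:7  n5:0  n6:0  n7:0  n8:2 → peak 10
Best is Signage@2, peak 10.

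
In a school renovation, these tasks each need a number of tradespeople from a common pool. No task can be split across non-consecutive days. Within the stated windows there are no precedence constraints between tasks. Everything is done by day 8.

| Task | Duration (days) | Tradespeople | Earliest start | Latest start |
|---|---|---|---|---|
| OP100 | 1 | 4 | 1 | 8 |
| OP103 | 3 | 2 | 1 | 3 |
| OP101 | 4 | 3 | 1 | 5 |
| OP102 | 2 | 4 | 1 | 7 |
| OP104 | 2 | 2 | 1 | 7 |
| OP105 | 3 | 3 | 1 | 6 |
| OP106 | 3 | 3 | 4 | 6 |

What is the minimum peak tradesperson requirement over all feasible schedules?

Early-start (OP100@1, OP103@1, OP101@1, OP102@1, OP104@1, OP105@1, OP106@4) gives peak 18: d1:18  d2:14  d3:8  d4:6  d5:3  d6:3  d7:0  d8:0.
Shift OP101→2, OP102→4, OP104→2, OP105→6, OP106→6.
Schedule OP100@1, OP103@1, OP101@2, OP102@4, OP104@2, OP105@6, OP106@6: d1:6  d2:7  d3:7  d4:7  d5:7  d6:6  d7:6  d8:6 — peak 7.
Total tradesperson-days = 52 over 8 days ⇒ peak ≥ ⌈52/8⌉ = 7, so 7 is optimal.

7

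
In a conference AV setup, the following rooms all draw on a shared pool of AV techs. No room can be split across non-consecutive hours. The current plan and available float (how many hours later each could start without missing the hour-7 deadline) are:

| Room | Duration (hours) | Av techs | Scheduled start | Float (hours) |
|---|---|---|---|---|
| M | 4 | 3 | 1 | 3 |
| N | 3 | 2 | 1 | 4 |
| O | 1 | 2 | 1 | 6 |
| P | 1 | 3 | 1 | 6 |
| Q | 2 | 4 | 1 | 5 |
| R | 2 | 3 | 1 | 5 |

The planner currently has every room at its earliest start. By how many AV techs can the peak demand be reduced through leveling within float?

11

Early-start peak: h1:17  h2:12  h3:5  h4:3  h5:0  h6:0  h7:0 ⇒ 17.
Leveled (M@1, N@1, O@6, P@5, Q@6, R@4): h1:5  h2:5  h3:5  h4:6  h5:6  h6:6  h7:4 ⇒ 6.
Reduction 17 − 6 = 11.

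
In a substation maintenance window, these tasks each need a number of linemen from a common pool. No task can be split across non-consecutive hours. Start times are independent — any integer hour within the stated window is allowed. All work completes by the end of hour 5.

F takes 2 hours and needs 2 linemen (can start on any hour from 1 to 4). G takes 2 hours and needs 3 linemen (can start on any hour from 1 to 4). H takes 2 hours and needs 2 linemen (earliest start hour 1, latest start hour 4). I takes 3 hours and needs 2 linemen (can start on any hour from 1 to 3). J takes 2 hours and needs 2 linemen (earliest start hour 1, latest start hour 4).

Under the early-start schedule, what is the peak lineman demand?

Early-start schedule: F@1, G@1, H@1, I@1, J@1.
Load per hour: hour 1: 11, hour 2: 11, hour 3: 2, hour 4: 0, hour 5: 0.
Peak is 11.

11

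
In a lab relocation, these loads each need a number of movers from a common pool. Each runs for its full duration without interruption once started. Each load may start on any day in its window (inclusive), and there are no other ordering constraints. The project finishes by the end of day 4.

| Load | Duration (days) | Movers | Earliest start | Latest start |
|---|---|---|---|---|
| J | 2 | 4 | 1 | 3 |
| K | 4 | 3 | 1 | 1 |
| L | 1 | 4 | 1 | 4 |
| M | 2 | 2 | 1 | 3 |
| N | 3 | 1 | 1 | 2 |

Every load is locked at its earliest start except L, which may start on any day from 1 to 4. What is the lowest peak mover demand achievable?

10

L@1: d1:14  d2:10  d3:4  d4:3 → peak 14
L@2: d1:10  d2:14  d3:4  d4:3 → peak 14
L@3: d1:10  d2:10  d3:8  d4:3 → peak 10
L@4: d1:10  d2:10  d3:4  d4:7 → peak 10
Best is L@3, peak 10.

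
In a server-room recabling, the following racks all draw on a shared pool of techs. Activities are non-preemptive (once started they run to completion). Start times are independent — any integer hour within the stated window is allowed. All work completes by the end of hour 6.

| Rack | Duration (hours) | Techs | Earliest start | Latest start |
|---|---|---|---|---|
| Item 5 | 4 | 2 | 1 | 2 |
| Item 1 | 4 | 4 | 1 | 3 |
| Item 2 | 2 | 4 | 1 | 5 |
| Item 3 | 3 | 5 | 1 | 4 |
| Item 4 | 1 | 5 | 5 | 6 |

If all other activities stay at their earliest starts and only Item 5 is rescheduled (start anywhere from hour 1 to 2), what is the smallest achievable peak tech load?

Item 5@1: h1:15  h2:15  h3:11  h4:6  h5:5  h6:0 → peak 15
Item 5@2: h1:13  h2:15  h3:11  h4:6  h5:7  h6:0 → peak 15
Best is Item 5@1, peak 15.

15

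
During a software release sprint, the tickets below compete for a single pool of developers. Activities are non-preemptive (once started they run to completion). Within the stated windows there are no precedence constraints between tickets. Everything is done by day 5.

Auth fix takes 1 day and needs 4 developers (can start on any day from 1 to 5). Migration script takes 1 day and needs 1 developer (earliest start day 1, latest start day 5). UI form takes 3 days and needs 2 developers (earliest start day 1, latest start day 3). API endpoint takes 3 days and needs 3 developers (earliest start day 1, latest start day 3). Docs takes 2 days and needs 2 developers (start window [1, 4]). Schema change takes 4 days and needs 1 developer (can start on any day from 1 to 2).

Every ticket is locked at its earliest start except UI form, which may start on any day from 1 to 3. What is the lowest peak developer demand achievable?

UI form@1: d1:13  d2:8  d3:6  d4:1  d5:0 → peak 13
UI form@2: d1:11  d2:8  d3:6  d4:3  d5:0 → peak 11
UI form@3: d1:11  d2:6  d3:6  d4:3  d5:2 → peak 11
Best is UI form@2, peak 11.

11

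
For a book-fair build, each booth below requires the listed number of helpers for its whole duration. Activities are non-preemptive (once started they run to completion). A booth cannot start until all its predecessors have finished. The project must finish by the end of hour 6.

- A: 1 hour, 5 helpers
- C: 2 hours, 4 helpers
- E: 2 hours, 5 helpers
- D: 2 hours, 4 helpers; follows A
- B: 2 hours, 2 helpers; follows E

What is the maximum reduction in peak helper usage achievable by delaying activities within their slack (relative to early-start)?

Early-start peak: h1:14  h2:13  h3:6  h4:2  h5:0  h6:0 ⇒ 14.
Leveled (A@3, C@4, E@1, D@5, B@3): h1:5  h2:5  h3:7  h4:6  h5:8  h6:4 ⇒ 8.
Reduction 14 − 8 = 6.

6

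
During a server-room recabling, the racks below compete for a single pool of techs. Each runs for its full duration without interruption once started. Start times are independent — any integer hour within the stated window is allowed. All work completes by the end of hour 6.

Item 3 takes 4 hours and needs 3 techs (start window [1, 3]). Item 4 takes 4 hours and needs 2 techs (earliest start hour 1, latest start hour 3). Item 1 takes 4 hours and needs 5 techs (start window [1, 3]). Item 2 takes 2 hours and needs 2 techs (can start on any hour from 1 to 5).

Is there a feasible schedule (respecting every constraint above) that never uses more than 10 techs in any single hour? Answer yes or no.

yes

Schedule Item 3@1, Item 4@1, Item 1@1, Item 2@5: h1:10  h2:10  h3:10  h4:10  h5:2  h6:2 — peak 10 ≤ 10.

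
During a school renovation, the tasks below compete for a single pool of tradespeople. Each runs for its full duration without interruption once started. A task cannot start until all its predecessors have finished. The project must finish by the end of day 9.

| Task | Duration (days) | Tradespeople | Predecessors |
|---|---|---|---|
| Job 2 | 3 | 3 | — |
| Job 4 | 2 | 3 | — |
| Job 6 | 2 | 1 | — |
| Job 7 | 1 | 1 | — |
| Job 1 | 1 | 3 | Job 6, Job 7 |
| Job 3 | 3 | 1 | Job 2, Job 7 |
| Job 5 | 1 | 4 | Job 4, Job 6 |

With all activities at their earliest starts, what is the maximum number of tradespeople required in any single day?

10

Early-start schedule: Job 2@1, Job 4@1, Job 6@1, Job 7@1, Job 1@3, Job 3@4, Job 5@3.
Load per day: day 1: 8, day 2: 7, day 3: 10, day 4: 1, day 5: 1, day 6: 1, day 7: 0, day 8: 0, day 9: 0.
Peak is 10.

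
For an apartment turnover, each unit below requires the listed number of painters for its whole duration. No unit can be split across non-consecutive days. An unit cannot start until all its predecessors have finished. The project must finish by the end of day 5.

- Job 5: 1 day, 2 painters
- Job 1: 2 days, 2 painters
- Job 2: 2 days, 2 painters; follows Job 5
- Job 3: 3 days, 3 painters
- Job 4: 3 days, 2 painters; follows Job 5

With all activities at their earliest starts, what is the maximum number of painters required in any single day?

Early-start schedule: Job 5@1, Job 1@1, Job 2@2, Job 3@1, Job 4@2.
Load per day: day 1: 7, day 2: 9, day 3: 7, day 4: 2, day 5: 0.
Peak is 9.

9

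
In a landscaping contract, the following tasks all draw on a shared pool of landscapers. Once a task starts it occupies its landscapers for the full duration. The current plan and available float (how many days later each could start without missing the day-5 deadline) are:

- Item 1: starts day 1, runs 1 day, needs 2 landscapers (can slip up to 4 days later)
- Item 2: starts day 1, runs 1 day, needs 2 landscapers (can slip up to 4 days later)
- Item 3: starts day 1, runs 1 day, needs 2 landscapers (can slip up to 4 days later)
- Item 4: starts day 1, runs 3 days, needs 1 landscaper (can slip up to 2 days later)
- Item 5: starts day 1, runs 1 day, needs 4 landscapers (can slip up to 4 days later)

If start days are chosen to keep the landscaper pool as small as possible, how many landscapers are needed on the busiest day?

4

Early-start (Item 1@1, Item 2@1, Item 3@1, Item 4@1, Item 5@1) gives peak 11: d1:11  d2:1  d3:1  d4:0  d5:0.
Shift Item 3→2, Item 4→2, Item 5→5.
Schedule Item 1@1, Item 2@1, Item 3@2, Item 4@2, Item 5@5: d1:4  d2:3  d3:1  d4:1  d5:4 — peak 4.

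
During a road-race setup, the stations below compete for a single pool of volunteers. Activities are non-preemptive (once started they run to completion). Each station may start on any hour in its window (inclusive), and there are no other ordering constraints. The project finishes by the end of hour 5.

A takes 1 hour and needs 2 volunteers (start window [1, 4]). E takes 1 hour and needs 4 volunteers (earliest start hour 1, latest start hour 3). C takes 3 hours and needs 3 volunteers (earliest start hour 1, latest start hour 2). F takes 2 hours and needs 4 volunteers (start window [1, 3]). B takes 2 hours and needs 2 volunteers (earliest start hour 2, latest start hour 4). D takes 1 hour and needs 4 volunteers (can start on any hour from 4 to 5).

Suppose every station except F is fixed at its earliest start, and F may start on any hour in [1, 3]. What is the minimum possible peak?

F@1: h1:13  h2:9  h3:5  h4:4  h5:0 → peak 13
F@2: h1:9  h2:9  h3:9  h4:4  h5:0 → peak 9
F@3: h1:9  h2:5  h3:9  h4:8  h5:0 → peak 9
Best is F@2, peak 9.

9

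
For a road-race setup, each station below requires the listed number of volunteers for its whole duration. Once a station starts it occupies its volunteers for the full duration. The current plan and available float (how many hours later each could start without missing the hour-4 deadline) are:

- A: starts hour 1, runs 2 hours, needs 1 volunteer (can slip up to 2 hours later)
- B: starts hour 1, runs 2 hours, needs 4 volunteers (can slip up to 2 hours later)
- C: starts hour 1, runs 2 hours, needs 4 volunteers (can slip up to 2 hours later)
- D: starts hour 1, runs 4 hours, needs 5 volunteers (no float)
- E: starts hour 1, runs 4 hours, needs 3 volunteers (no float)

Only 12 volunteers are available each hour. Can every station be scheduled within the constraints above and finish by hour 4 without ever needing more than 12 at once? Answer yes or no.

Total volunteer-hours = 50; over 4 hours the average is 50/4 > 12, so some hour must exceed 12.

no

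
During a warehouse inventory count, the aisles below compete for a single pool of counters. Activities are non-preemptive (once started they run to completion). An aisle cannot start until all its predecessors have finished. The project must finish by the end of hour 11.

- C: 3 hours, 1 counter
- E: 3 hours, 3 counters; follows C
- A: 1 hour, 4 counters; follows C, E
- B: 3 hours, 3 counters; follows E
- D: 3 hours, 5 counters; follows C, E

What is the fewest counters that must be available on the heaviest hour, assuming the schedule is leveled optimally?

8

Early-start (C@1, E@4, A@7, B@7, D@7) gives peak 12: h1:1  h2:1  h3:1  h4:3  h5:3  h6:3  h7:12  h8:8  h9:8  h10:0  h11:0.
Shift D→8.
Schedule C@1, E@4, A@7, B@7, D@8: h1:1  h2:1  h3:1  h4:3  h5:3  h6:3  h7:7  h8:8  h9:8  h10:5  h11:0 — peak 8.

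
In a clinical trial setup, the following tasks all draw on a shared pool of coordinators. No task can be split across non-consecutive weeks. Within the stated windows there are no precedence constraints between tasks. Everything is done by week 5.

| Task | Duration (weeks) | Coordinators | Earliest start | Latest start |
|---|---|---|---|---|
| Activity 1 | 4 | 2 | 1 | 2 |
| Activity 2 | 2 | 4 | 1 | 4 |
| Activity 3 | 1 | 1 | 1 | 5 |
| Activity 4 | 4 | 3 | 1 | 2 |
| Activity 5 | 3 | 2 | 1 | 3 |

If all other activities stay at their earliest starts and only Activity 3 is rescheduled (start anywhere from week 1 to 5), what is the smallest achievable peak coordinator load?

11

Activity 3@1: w1:12  w2:11  w3:7  w4:5  w5:0 → peak 12
Activity 3@2: w1:11  w2:12  w3:7  w4:5  w5:0 → peak 12
Activity 3@3: w1:11  w2:11  w3:8  w4:5  w5:0 → peak 11
Activity 3@4: w1:11  w2:11  w3:7  w4:6  w5:0 → peak 11
Activity 3@5: w1:11  w2:11  w3:7  w4:5  w5:1 → peak 11
Best is Activity 3@3, peak 11.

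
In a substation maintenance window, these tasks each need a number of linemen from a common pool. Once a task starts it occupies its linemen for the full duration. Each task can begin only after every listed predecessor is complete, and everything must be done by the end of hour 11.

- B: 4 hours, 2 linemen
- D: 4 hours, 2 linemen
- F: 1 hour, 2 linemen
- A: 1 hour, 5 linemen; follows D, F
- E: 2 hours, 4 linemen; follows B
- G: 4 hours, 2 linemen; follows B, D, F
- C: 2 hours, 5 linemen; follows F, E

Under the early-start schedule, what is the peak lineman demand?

Early-start schedule: B@1, D@1, F@1, A@5, E@5, G@5, C@7.
Load per hour: hour 1: 6, hour 2: 4, hour 3: 4, hour 4: 4, hour 5: 11, hour 6: 6, hour 7: 7, hour 8: 7, hour 9: 0, hour 10: 0, hour 11: 0.
Peak is 11.

11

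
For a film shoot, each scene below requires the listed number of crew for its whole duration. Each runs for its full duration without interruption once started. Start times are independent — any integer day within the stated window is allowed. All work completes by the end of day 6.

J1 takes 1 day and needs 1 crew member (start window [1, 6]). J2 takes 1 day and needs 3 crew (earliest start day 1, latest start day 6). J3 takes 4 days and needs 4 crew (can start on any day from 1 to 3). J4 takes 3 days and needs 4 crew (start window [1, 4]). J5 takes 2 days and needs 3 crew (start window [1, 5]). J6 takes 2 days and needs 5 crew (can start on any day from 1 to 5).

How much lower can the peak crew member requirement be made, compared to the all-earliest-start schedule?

12

Early-start peak: d1:20  d2:16  d3:8  d4:4  d5:0  d6:0 ⇒ 20.
Leveled (J1@1, J2@1, J3@1, J4@2, J5@5, J6@5): d1:8  d2:8  d3:8  d4:8  d5:8  d6:8 ⇒ 8.
Reduction 20 − 8 = 12.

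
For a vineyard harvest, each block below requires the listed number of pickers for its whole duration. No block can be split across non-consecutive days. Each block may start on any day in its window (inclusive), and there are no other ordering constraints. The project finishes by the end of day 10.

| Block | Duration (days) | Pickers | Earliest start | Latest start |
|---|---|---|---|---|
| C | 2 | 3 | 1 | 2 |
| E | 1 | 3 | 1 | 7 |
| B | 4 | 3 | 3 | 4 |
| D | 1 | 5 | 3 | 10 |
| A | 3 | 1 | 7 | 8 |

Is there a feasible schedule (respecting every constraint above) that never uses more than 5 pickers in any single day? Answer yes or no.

yes

Schedule C@1, E@3, B@4, D@10, A@7: d1:3  d2:3  d3:3  d4:3  d5:3  d6:3  d7:4  d8:1  d9:1  d10:5 — peak 5 ≤ 5.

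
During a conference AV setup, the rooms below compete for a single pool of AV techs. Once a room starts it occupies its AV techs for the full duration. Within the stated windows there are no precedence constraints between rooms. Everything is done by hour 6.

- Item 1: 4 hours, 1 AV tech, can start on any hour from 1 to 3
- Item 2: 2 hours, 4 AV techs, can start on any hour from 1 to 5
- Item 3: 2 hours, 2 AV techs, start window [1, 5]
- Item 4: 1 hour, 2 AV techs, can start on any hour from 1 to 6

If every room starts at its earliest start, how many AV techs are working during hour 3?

At early start, hour 3 has: Item 1.
Demand: 1 = 1.

1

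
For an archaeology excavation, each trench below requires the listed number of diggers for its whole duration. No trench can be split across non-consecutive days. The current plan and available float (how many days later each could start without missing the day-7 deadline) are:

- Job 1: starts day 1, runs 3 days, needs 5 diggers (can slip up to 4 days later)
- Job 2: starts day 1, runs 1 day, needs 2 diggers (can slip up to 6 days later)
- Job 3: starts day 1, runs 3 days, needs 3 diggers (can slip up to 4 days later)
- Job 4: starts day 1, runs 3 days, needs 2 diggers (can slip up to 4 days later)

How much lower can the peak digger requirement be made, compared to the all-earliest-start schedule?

7

Early-start peak: d1:12  d2:10  d3:10  d4:0  d5:0  d6:0  d7:0 ⇒ 12.
Leveled (Job 1@1, Job 2@4, Job 3@4, Job 4@5): d1:5  d2:5  d3:5  d4:5  d5:5  d6:5  d7:2 ⇒ 5.
Reduction 12 − 5 = 7.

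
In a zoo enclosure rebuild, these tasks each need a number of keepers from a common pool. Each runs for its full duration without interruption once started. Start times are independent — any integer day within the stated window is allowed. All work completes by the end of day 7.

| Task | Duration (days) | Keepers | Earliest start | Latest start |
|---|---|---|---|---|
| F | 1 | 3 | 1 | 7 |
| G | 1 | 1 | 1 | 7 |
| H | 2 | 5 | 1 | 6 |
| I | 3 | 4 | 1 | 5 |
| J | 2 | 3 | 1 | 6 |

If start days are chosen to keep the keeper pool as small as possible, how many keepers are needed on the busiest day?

6

Early-start (F@1, G@1, H@1, I@1, J@1) gives peak 16: d1:16  d2:12  d3:4  d4:0  d5:0  d6:0  d7:0.
Shift G→2, H→3, I→5.
Schedule F@1, G@2, H@3, I@5, J@1: d1:6  d2:4  d3:5  d4:5  d5:4  d6:4  d7:4 — peak 6.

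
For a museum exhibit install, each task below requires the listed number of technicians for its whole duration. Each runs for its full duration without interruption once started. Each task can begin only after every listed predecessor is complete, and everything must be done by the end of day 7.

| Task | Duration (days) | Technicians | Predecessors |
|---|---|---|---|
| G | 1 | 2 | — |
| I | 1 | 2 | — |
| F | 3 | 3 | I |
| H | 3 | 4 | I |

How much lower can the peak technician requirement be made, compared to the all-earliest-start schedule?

Early-start peak: d1:4  d2:7  d3:7  d4:7  d5:0  d6:0  d7:0 ⇒ 7.
Leveled (G@1, I@1, F@2, H@5): d1:4  d2:3  d3:3  d4:3  d5:4  d6:4  d7:4 ⇒ 4.
Reduction 7 − 4 = 3.

3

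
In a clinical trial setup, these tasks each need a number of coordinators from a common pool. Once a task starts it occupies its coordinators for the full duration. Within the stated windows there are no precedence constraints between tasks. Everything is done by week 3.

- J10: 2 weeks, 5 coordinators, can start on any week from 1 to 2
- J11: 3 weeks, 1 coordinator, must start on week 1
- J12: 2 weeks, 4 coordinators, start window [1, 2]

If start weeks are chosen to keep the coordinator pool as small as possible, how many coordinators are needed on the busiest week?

10

Schedule J10@1, J11@1, J12@1: w1:10  w2:10  w3:1 — peak 10.
No arrangement of the 4 feasible schedules does better.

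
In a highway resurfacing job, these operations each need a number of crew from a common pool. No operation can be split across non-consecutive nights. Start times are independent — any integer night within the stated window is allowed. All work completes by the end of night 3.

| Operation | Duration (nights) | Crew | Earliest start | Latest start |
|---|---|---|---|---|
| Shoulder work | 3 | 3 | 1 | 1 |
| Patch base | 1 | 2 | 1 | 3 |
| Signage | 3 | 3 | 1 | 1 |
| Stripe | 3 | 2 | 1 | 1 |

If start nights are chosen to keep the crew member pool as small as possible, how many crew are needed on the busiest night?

Schedule Shoulder work@1, Patch base@1, Signage@1, Stripe@1: n1:10  n2:8  n3:8 — peak 10.
No arrangement of the 3 feasible schedules does better.

10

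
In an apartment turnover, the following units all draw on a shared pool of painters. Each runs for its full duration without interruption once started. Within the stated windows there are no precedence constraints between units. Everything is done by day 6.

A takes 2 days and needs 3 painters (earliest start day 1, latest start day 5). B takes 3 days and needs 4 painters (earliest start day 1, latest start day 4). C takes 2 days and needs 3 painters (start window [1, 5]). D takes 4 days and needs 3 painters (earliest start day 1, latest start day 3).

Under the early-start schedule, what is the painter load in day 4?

At early start, day 4 has: D.
Demand: 3 = 3.

3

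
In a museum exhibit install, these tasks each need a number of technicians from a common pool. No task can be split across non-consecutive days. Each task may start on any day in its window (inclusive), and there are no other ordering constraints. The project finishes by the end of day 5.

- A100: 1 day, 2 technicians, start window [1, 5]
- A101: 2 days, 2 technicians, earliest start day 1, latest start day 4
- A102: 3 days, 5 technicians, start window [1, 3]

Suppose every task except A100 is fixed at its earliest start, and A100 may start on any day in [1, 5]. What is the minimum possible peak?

A100@1: d1:9  d2:7  d3:5  d4:0  d5:0 → peak 9
A100@2: d1:7  d2:9  d3:5  d4:0  d5:0 → peak 9
A100@3: d1:7  d2:7  d3:7  d4:0  d5:0 → peak 7
A100@4: d1:7  d2:7  d3:5  d4:2  d5:0 → peak 7
A100@5: d1:7  d2:7  d3:5  d4:0  d5:2 → peak 7
Best is A100@3, peak 7.

7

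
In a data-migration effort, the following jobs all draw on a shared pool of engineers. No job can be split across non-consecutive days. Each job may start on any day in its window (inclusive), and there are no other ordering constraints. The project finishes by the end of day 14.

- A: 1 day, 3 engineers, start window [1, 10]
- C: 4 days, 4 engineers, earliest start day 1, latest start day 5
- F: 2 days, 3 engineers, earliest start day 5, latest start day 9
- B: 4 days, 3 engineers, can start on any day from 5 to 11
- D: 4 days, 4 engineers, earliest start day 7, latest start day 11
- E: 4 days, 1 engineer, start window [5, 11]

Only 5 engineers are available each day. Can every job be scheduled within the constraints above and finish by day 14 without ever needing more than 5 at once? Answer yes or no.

no

The minimum achievable peak is 6; 5 < 6, so no feasible schedule stays within the cap.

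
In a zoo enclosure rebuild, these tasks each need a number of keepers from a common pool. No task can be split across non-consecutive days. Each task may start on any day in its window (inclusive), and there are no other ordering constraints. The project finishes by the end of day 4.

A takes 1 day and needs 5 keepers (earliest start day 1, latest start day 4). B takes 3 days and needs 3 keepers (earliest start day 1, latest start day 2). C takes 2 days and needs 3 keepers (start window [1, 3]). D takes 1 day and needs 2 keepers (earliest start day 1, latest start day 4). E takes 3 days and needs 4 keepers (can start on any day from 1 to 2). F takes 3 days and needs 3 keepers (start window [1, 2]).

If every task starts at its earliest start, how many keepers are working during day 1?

At early start, day 1 has: A, B, C, D, E, F.
Demand: 5 + 3 + 3 + 2 + 4 + 3 = 20.

20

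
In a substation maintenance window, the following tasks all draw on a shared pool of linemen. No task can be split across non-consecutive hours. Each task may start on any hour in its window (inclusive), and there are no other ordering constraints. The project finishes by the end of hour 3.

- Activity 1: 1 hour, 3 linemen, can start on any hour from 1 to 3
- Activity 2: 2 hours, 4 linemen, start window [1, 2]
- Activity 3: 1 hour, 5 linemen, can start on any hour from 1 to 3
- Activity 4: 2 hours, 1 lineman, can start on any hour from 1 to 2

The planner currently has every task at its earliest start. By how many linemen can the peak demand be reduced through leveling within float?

Early-start peak: h1:13  h2:5  h3:0 ⇒ 13.
Leveled (Activity 1@1, Activity 2@1, Activity 3@3, Activity 4@2): h1:7  h2:5  h3:6 ⇒ 7.
Reduction 13 − 7 = 6.

6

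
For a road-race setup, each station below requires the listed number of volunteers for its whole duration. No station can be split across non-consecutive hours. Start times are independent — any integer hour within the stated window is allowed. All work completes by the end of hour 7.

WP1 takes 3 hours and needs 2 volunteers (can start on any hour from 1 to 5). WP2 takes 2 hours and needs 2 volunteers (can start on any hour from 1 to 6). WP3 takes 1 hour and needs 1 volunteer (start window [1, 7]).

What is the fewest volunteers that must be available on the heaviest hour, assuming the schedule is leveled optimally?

2

Early-start (WP1@1, WP2@1, WP3@1) gives peak 5: h1:5  h2:4  h3:2  h4:0  h5:0  h6:0  h7:0.
Shift WP2→4, WP3→6.
Schedule WP1@1, WP2@4, WP3@6: h1:2  h2:2  h3:2  h4:2  h5:2  h6:1  h7:0 — peak 2.
Total volunteer-hours = 11 over 7 hours ⇒ peak ≥ ⌈11/7⌉ = 2, so 2 is optimal.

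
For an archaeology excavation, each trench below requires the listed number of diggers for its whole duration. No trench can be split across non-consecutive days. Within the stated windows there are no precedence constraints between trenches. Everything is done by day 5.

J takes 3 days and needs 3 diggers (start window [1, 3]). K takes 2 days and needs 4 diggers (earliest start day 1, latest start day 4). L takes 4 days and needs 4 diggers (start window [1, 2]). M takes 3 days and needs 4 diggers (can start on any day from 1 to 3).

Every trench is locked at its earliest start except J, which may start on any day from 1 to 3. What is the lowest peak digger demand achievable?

12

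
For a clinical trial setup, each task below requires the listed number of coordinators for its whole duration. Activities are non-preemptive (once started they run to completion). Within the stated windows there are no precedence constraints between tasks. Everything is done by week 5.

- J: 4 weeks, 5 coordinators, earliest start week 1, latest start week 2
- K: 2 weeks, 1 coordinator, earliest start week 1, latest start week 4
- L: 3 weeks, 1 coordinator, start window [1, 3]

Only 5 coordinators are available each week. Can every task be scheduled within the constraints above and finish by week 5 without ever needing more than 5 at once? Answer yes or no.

no

The minimum achievable peak is 6; 5 < 6, so no feasible schedule stays within the cap.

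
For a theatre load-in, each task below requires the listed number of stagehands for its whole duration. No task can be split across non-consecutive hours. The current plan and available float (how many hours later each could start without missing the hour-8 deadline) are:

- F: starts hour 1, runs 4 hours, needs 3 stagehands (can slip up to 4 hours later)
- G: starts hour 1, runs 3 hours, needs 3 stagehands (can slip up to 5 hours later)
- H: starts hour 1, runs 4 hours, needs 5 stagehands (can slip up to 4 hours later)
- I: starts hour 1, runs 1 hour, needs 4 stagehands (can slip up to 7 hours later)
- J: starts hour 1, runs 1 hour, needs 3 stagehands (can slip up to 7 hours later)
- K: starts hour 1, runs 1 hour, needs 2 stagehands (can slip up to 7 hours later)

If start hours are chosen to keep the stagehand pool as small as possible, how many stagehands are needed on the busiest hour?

Early-start (F@1, G@1, H@1, I@1, J@1, K@1) gives peak 20: h1:20  h2:11  h3:11  h4:8  h5:0  h6:0  h7:0  h8:0.
Shift H→4, I→8, J→5.
Schedule F@1, G@1, H@4, I@8, J@5, K@1: h1:8  h2:6  h3:6  h4:8  h5:8  h6:5  h7:5  h8:4 — peak 8.

8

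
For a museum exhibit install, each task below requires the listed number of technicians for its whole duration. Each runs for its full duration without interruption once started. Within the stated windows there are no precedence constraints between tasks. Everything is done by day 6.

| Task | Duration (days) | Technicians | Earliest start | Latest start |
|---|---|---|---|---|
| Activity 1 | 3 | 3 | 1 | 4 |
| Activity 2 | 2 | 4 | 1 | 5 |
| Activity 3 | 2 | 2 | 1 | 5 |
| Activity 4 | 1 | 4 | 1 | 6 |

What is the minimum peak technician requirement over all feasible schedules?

Early-start (Activity 1@1, Activity 2@1, Activity 3@1, Activity 4@1) gives peak 13: d1:13  d2:9  d3:3  d4:0  d5:0  d6:0.
Shift Activity 2→4, Activity 4→6.
Schedule Activity 1@1, Activity 2@4, Activity 3@1, Activity 4@6: d1:5  d2:5  d3:3  d4:4  d5:4  d6:4 — peak 5.
Total technician-days = 25 over 6 days ⇒ peak ≥ ⌈25/6⌉ = 5, so 5 is optimal.

5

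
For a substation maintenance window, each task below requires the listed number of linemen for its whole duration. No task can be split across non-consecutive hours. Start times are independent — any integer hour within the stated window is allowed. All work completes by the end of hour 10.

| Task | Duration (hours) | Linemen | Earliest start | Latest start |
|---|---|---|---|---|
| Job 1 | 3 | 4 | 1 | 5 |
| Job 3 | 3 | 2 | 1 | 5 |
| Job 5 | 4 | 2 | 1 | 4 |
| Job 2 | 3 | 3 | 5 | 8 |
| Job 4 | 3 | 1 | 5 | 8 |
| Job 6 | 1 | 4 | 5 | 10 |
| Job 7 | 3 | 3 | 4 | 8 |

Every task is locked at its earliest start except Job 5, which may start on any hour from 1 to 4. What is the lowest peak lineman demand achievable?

11

Job 5@1: h1:8  h2:8  h3:8  h4:5  h5:11  h6:7  h7:4  h8:0  h9:0  h10:0 → peak 11
Job 5@2: h1:6  h2:8  h3:8  h4:5  h5:13  h6:7  h7:4  h8:0  h9:0  h10:0 → peak 13
Job 5@3: h1:6  h2:6  h3:8  h4:5  h5:13  h6:9  h7:4  h8:0  h9:0  h10:0 → peak 13
Job 5@4: h1:6  h2:6  h3:6  h4:5  h5:13  h6:9  h7:6  h8:0  h9:0  h10:0 → peak 13
Best is Job 5@1, peak 11.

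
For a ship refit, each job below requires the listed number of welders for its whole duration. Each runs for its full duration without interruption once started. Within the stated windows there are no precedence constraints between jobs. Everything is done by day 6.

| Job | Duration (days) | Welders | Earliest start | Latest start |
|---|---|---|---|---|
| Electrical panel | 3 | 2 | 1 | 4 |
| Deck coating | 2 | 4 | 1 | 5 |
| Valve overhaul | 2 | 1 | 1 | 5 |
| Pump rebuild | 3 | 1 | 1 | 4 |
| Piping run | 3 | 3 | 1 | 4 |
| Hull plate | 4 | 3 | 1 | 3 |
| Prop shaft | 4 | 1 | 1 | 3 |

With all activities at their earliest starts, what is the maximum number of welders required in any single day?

Early-start schedule: Electrical panel@1, Deck coating@1, Valve overhaul@1, Pump rebuild@1, Piping run@1, Hull plate@1, Prop shaft@1.
Load per day: day 1: 15, day 2: 15, day 3: 10, day 4: 4, day 5: 0, day 6: 0.
Peak is 15.

15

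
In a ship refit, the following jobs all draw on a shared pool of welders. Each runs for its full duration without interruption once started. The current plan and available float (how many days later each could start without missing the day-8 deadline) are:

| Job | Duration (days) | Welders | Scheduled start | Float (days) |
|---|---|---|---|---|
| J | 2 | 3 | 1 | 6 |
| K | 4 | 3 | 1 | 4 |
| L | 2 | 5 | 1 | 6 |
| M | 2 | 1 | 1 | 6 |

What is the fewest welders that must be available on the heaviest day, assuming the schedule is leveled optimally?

5

Early-start (J@1, K@1, L@1, M@1) gives peak 12: d1:12  d2:12  d3:3  d4:3  d5:0  d6:0  d7:0  d8:0.
Shift K→3, L→7.
Schedule J@1, K@3, L@7, M@1: d1:4  d2:4  d3:3  d4:3  d5:3  d6:3  d7:5  d8:5 — peak 5.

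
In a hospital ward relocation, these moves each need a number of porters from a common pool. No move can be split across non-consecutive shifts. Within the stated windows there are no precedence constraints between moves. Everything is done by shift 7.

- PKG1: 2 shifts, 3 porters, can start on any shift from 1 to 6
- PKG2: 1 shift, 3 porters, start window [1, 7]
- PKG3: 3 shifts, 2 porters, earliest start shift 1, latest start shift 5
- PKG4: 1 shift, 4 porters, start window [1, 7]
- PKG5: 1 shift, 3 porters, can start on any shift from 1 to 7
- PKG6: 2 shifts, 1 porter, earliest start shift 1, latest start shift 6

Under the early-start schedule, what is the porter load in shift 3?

At early start, shift 3 has: PKG3.
Demand: 2 = 2.

2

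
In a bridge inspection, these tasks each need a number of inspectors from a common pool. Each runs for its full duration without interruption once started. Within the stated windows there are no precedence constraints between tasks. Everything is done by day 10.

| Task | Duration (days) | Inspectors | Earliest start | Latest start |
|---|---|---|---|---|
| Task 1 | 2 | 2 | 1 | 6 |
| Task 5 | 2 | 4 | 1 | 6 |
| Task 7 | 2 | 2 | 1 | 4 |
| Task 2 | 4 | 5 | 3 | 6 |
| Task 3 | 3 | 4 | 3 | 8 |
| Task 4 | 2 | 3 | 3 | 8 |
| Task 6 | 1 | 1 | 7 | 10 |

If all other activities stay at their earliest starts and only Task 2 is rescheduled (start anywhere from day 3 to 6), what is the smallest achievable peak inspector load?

8

Task 2@3: d1:8  d2:8  d3:12  d4:12  d5:9  d6:5  d7:1  d8:0  d9:0  d10:0 → peak 12
Task 2@4: d1:8  d2:8  d3:7  d4:12  d5:9  d6:5  d7:6  d8:0  d9:0  d10:0 → peak 12
Task 2@5: d1:8  d2:8  d3:7  d4:7  d5:9  d6:5  d7:6  d8:5  d9:0  d10:0 → peak 9
Task 2@6: d1:8  d2:8  d3:7  d4:7  d5:4  d6:5  d7:6  d8:5  d9:5  d10:0 → peak 8
Best is Task 2@6, peak 8.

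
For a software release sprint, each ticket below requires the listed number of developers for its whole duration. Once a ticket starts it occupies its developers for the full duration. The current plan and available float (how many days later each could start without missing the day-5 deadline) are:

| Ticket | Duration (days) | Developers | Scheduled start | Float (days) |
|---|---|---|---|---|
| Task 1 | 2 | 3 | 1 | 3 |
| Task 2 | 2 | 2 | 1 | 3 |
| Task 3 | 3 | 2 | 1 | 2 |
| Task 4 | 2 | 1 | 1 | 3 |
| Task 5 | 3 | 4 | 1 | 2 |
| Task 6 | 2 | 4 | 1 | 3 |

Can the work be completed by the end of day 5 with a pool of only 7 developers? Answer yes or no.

no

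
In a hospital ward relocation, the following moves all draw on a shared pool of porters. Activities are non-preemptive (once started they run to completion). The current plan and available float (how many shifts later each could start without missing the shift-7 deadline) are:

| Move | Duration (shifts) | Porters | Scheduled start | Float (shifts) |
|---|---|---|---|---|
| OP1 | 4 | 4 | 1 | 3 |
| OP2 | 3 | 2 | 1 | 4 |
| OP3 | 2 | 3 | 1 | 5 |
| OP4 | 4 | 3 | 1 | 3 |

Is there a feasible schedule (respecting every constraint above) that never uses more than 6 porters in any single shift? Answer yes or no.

The minimum achievable peak is 7; 6 < 7, so no feasible schedule stays within the cap.

no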